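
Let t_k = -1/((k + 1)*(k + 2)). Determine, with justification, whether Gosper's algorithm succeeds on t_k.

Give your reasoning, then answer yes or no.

Yes. s_k = -k/(k + 1).

The ratio is (k + 1)/(k + 3).
So A=k + 1 and B=k + 3, with C=1.
Solve (k + 1)·f(k+1) − (k + 2)·f(k) = 1.
d = 1 from the (1,1,0) case.
Solving with deg f ≤ 1: f(k) = k.
R(k) = B(k−1)·f(k)/C(k) = k*(k + 2); s_k = R·t_k = -k/(k + 1).
Verify: -1/(k**2 + 3*k + 2) matches t_k.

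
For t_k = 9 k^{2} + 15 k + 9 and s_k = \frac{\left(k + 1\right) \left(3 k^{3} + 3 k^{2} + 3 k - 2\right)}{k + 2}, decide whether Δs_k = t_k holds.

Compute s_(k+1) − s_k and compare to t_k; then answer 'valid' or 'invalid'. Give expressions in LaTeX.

s_(k+1) = (3*k**4 + 18*k**3 + 42*k**2 + 43*k + 14)/(k + 3)
s_(k+1) − s_k = (9*k**4 + 54*k**3 + 108*k**2 + 99*k + 34)/(k**2 + 5*k + 6)
(s_(k+1) − s_k) − t_k = 2*(-3*k**3 - 15*k**2 - 18*k - 10)/(k**2 + 5*k + 6)

Invalid: residual \frac{2 \left(- 3 k^{3} - 15 k^{2} - 18 k - 10\right)}{k^{2} + 5 k + 6} ≠ 0.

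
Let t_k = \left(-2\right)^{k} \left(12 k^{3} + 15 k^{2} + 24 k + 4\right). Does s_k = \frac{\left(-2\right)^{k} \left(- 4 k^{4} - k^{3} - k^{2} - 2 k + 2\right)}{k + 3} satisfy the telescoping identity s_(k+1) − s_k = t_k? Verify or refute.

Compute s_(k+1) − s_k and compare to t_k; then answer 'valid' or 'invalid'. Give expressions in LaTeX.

s_(k+1) = 2*(-2)**k*(4*k**4 + 17*k**3 + 28*k**2 + 23*k + 6)/(k + 4)
s_(k+1) − s_k = (-2)**k*(12*k**5 + 75*k**4 + 163*k**3 + 220*k**2 + 156*k + 28)/(k**2 + 7*k + 12)
(s_(k+1) − s_k) − t_k = (-2)**(k + 1)*(12*k**4 + 55*k**3 + 66*k**2 + 80*k + 10)/(k**2 + 7*k + 12)

Invalid: residual \frac{\left(-2\right)^{k + 1} \left(12 k^{4} + 55 k^{3} + 66 k^{2} + 80 k + 10\right)}{k^{2} + 7 k + 12} ≠ 0.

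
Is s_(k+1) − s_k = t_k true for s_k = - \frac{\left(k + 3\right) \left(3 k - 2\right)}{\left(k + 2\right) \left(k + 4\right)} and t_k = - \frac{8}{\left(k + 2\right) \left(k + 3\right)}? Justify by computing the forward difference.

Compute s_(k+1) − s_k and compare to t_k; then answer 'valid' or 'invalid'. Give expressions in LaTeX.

Invalid: residual \frac{- 3 k^{2} + k + 38}{k^{4} + 14 k^{3} + 71 k^{2} + 154 k + 120} ≠ 0.

s_(k+1) = -(k + 4)*(3*k + 1)/((k + 3)*(k + 5))
s_(k+1) − s_k = (-11*k**2 - 71*k - 122)/(k**4 + 14*k**3 + 71*k**2 + 154*k + 120)
(s_(k+1) − s_k) − t_k = (-3*k**2 + k + 38)/(k**4 + 14*k**3 + 71*k**2 + 154*k + 120)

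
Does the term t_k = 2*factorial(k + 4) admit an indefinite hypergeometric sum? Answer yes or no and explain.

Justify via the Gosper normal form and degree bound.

No. Not Gosper-summable.

Ratio r(k) = k + 5.
Take A(k)=k + 5, B(k)=1, C(k)=1.
Need (k + 5)·f(k+1) − (1)·f(k) = 1.
Bound: deg f ≤ -1.
deg f ≤ -1 is impossible — no certificate.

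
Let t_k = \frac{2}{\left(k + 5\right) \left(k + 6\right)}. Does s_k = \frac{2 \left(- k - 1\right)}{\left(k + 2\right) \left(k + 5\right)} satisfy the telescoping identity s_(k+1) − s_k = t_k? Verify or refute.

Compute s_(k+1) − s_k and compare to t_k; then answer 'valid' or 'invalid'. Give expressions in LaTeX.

s_(k+1) = 2*(-k - 2)/((k + 3)*(k + 6))
s_(k+1) − s_k = 2*(k**2 + 3*k - 2)/(k**4 + 16*k**3 + 91*k**2 + 216*k + 180)
(s_(k+1) − s_k) − t_k = 4*(-k - 4)/(k**4 + 16*k**3 + 91*k**2 + 216*k + 180)

Invalid: residual \frac{4 \left(- k - 4\right)}{k^{4} + 16 k^{3} + 91 k^{2} + 216 k + 180} ≠ 0.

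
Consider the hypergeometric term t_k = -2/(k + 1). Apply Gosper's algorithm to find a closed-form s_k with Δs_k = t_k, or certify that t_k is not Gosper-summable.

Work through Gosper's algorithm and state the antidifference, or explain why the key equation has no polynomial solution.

no hypergeometric antidifference exists

Ratio r(k) = (k + 1)/(k + 2).
So A=k + 1 and B=k + 2, with C=1.
Set up (k + 1)·f(k+1) − (k + 1)·f(k) − (1) = 0.
Degrees (1,1,0) ⇒ d ≤ 0.
Put f(k) = c0: A·f(k+1) − B(k−1)·f(k) − C = -1; need -1 = 0 — inconsistent ⇒ no f, not summable.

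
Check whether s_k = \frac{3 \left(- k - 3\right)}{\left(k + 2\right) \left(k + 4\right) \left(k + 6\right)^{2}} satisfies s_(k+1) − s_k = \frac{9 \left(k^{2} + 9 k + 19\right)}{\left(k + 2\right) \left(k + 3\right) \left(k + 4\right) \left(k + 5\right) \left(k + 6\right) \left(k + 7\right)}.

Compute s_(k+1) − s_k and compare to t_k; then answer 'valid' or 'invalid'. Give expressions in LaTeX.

s_(k+1) = 3*(-k - 4)/((k + 3)*(k + 5)*(k + 7)**2)
s_(k+1) − s_k = 3*(-(k + 2)*(k + 4)**2*(k + 6)**2 + (k + 3)**2*(k + 5)*(k + 7)**2)/((k + 2)*(k + 3)*(k + 4)*(k + 5)*(k + 6)**2*(k + 7)**2)
(s_(k+1) − s_k) − t_k = 9*(-4*k**3 - 60*k**2 - 290*k - 447)/(k**8 + 40*k**7 + 688*k**6 + 6634*k**5 + 39139*k**4 + 144310*k**3 + 323772*k**2 + 402696*k + 211680)

Invalid: residual \frac{9 \left(- 4 k^{3} - 60 k^{2} - 290 k - 447\right)}{k^{8} + 40 k^{7} + 688 k^{6} + 6634 k^{5} + 39139 k^{4} + 144310 k^{3} + 323772 k^{2} + 402696 k + 211680} ≠ 0.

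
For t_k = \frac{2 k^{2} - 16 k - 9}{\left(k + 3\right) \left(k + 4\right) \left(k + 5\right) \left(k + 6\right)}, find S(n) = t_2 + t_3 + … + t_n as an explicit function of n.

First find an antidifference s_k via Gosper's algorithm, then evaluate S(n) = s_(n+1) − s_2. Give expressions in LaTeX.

r(k) = (k + 3)*(16*k - 2*(k + 1)**2 + 25)/((k + 7)*(-2*k**2 + 16*k + 9)) after simplifying.
So A=k + 3 and B=k + 7, with C=k**2 - 8*k - 9/2.
Key eq: (k + 3)·f(k+1) = (k + 6)·f(k) + (k**2 - 8*k - 9/2).
d = 3 from the (1,1,2) case.
Solve for f: f(k) = -k*(k**2 + 72*k + 17)/60 (degree 3 ≤ 3).
So s_k = (B(k−1)f/C)·t_k = (-k*(k + 6)*(k**2 + 72*k + 17)/(30*(2*k**2 - 16*k - 9)))·t_k = k*(-k**2 - 72*k - 17)/(30*(k + 3)*(k + 4)*(k + 5)).
s_(k+1) − s_k = (2*k**2 - 16*k - 9)/(k**4 + 18*k**3 + 119*k**2 + 342*k + 360) = t_k.
s_(n+1) = (-n**3 - 75*n**2 - 164*n - 90)/(30*(n**3 + 15*n**2 + 74*n + 120)) and s_(2) = -11/210, so S(n) = (2*n**3 - 180*n**2 - 167*n + 345)/(105*(n**3 + 15*n**2 + 74*n + 120)).

S(n) = \frac{2 n^{3} - 180 n^{2} - 167 n + 345}{105 \left(n^{3} + 15 n^{2} + 74 n + 120\right)}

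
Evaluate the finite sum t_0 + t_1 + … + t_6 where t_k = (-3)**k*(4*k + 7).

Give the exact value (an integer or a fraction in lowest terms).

The ratio is 3*(-4*k - 11)/(4*k + 7).
Normal form (A,B,C) = (-3, 1, k + 7/4).
Need (-3)·f(k+1) − (1)·f(k) = k + 7/4.
Bound: deg f ≤ 1.
A polynomial solution: f(k) = -(k + 1)/4.
So s_k = (B(k−1)f/C)·t_k = (-(k + 1)/(4*k + 7))·t_k = (-3)**k*(-k - 1).
Verify: (-3)**k*(4*k + 7) matches t_k.
Σ_(k=0)^(6) t_k = s_(7) − s_(0) = 17496 − (-1) = 17497.

Σ = 17497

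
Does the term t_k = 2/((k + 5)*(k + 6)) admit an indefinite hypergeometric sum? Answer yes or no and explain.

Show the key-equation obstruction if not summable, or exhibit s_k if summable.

Step 1: r(k) = (k + 5)/(k + 7).
So A=k + 5 and B=k + 7, with C=1.
Key eq: (k + 5)·f(k+1) = (k + 6)·f(k) + (1).
From deg A=1, deg B=1, deg C=0: d=1.
Coefficient equations give f(k) = k/5.
Then R = B(k−1)f/C = k*(k + 6)/5, so s_k = R(k)·t_k = 2*k/(5*(k + 5)).
Δs = 2/(k**2 + 11*k + 30), as required.

Yes. s_k = 2*k/(5*(k + 5)).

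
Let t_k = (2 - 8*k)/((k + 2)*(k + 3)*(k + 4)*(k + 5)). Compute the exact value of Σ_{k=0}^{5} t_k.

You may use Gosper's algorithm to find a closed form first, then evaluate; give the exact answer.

Σ = -17/360

Compute t_(k+1)/t_k: get (k + 2)*(4*k + 3)/((k + 6)*(4*k - 1)).
Factor: A=k + 2; B=k + 6; C=k - 1/4.
Need (k + 2)·f(k+1) − (k + 5)·f(k) = k - 1/4.
deg f ≤ 3 (via 1,1,1).
Solve for f: f(k) = k*(k - 2)*(k + 11)/96 (degree 3 ≤ 3).
Then R = B(k−1)f/C = k*(k - 2)*(k + 5)*(k + 11)/(24*(4*k - 1)), so s_k = R(k)·t_k = -k*(k**2 + 9*k - 22)/(12*(k + 2)*(k + 3)*(k + 4)).
s_(k+1) − s_k = 2*(1 - 4*k)/(k**4 + 14*k**3 + 71*k**2 + 154*k + 120) = t_k.
Sum = s_(6) − s_(0); s_(6) = -17/360, s_(0) = 0 ⇒ -17/360.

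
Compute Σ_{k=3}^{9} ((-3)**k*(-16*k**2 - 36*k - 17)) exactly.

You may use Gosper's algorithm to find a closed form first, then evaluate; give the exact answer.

Σ = 25333209

t_(k+1)/t_k = 3*(-16*k**2 - 68*k - 69)/(16*k**2 + 36*k + 17).
Take A(k)=-3, B(k)=1, C(k)=k**2 + 9*k/4 + 17/16.
Key eq: (-3)·f(k+1) = (1)·f(k) + (k**2 + 9*k/4 + 17/16).
From deg A=0, deg B=0, deg C=2: d=2.
Solve for f: f(k) = -(k + 1)*(4*k - 1)/16 (degree 2 ≤ 2).
So s_k = (B(k−1)f/C)·t_k = (-(k + 1)*(4*k - 1)/(16*k**2 + 36*k + 17))·t_k = (-3)**k*(4*k**2 + 3*k - 1).
s_(k+1) − s_k = (-3)**k*(-16*k**2 - 36*k - 17) = t_k.
Evaluate s at k=10 and k=3: 25332021 and -1188; difference 25333209.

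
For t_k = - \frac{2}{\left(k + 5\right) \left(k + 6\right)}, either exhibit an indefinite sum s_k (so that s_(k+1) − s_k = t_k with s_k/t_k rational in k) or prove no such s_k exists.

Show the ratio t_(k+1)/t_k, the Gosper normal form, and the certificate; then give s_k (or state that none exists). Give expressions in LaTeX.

Step 1: r(k) = (k + 5)/(k + 7).
Gosper form: A/B · C(k+1)/C(k) with A=k + 5, B=k + 7, C=1.
Solve (k + 5)·f(k+1) − (k + 6)·f(k) = 1.
deg f ≤ 1 (via 1,1,0).
Solving with deg f ≤ 1: f(k) = k/5.
So s_k = (B(k−1)f/C)·t_k = (k*(k + 6)/5)·t_k = -2*k/(5*k + 25).
Δs = -2/(k**2 + 11*k + 30), as required.

s_k = - \frac{2 k}{5 k + 25}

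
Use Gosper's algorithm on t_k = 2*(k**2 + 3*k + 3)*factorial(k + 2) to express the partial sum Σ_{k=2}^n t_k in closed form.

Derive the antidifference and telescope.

The ratio is (k + 3)*(3*k + (k + 1)**2 + 6)/(k**2 + 3*k + 3).
Factor: A=k + 3; B=1; C=k**2 + 3*k + 3.
Set up (k + 3)·f(k+1) − (1)·f(k) − (k**2 + 3*k + 3) = 0.
Bound: deg f ≤ 1.
Solve for f: f(k) = k (degree 1 ≤ 1).
Certificate R = B(k−1)f/C = k/(k**2 + 3*k + 3) gives s_k = 2*k*factorial(k + 2).
Δs = 2*(k**2 + 3*k + 3)*factorial(k + 2), as required.
Evaluate: s_(n+1) = 2*(n + 1)*factorial(n + 3); subtract s_(2) = 96 ⇒ S(n) = 2*n*factorial(n + 3) + 2*factorial(n + 3) - 96.

S(n) = 2*n*factorial(n + 3) + 2*factorial(n + 3) - 96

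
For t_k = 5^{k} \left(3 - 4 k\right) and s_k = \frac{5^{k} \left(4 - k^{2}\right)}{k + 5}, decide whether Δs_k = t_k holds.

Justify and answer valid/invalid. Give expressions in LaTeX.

s_(k+1) = 5**(k + 1)*(4 - (k + 1)**2)/(k + 6)
s_(k+1) − s_k = 5**k*(-4*k**3 - 29*k**2 - 39*k + 51)/(k**2 + 11*k + 30)
(s_(k+1) − s_k) − t_k = 5**k*(12*k**2 + 48*k - 39)/(k**2 + 11*k + 30)

Invalid: residual \frac{5^{k} \left(12 k^{2} + 48 k - 39\right)}{k^{2} + 11 k + 30} ≠ 0.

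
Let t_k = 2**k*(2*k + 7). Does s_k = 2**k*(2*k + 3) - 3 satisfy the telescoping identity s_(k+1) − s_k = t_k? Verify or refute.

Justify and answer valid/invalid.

valid (s_(k+1) − s_k reduces to t_k)

s_(k+1) = 2**(k + 1)*(2*k + 5) - 3
s_(k+1) − s_k = 2**k*(2*k + 7)
(s_(k+1) − s_k) − t_k = 0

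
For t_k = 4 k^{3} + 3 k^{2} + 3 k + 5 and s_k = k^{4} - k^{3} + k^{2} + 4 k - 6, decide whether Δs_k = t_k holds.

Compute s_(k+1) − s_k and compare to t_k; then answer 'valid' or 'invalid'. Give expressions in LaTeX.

Valid: the claim telescopes to t_k.

s_(k+1) = k**4 + 3*k**3 + 4*k**2 + 7*k - 1
s_(k+1) − s_k = 4*k**3 + 3*k**2 + 3*k + 5
(s_(k+1) − s_k) − t_k = 0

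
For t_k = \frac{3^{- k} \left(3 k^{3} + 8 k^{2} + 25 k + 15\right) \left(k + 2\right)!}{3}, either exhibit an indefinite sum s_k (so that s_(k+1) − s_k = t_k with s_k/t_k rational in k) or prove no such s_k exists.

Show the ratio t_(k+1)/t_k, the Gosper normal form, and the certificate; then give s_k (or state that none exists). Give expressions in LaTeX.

The ratio is (3*k**4 + 26*k**3 + 101*k**2 + 201*k + 153)/(3*(3*k**3 + 8*k**2 + 25*k + 15)).
Gosper form: A/B · C(k+1)/C(k) with A=k/3 + 1, B=1, C=k**3 + 8*k**2/3 + 25*k/3 + 5.
Need (k/3 + 1)·f(k+1) − (1)·f(k) = k**3 + 8*k**2/3 + 25*k/3 + 5.
Degrees (1,0,3) ⇒ d ≤ 2.
A polynomial solution: f(k) = 3*k**2 + 2*k + 2.
Certificate R = B(k−1)f/C = 3*(3*k**2 + 2*k + 2)/(3*k**3 + 8*k**2 + 25*k + 15) gives s_k = (3*k**2 + 2*k + 2)*factorial(k + 2)/3**k.
Verify: (3*k**3 + 8*k**2 + 25*k + 15)*factorial(k + 2)/(3*3**k) matches t_k.

s_k = 3^{- k} \left(3 k^{2} + 2 k + 2\right) \left(k + 2\right)!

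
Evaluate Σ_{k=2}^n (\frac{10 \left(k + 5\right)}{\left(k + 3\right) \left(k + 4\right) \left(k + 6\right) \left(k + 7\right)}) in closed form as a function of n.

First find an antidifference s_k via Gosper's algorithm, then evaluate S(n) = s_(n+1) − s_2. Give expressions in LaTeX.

Compute t_(k+1)/t_k: get (k + 3)*(k + 6)**2/((k + 5)**2*(k + 8)).
Gosper form: A/B · C(k+1)/C(k) with A=k + 3, B=k + 8, C=k**2 + 10*k + 25.
Set up (k + 3)·f(k+1) − (k + 7)·f(k) − (k**2 + 10*k + 25) = 0.
d = 4 from the (1,1,2) case.
Solve for f: f(k) = k*(k + 4)*(k + 5)*(k + 9)/36 (degree 4 ≤ 4).
R(k) = B(k−1)·f(k)/C(k) = k*(k + 4)*(k + 7)*(k + 9)/(36*(k + 5)); s_k = R·t_k = 5*k*(k + 9)/(18*(k**2 + 9*k + 18)).
Δs = 10*(k + 5)/(k**4 + 20*k**3 + 145*k**2 + 450*k + 504), as required.
Σ_(k=2)^n t_k = s_(n+1) − s_(2) = (5*(n**2 + 11*n + 10)/(18*(n**2 + 11*n + 28))) − (11/72), i.e. (n**2 + 11*n - 12)/(8*(n**2 + 11*n + 28)).

S(n) = \frac{n^{2} + 11 n - 12}{8 \left(n^{2} + 11 n + 28\right)}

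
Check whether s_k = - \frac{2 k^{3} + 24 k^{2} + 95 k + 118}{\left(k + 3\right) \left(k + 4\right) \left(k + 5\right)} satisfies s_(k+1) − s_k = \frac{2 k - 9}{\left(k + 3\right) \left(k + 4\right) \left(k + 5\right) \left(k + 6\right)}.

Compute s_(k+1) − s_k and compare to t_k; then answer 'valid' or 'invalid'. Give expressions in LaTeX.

Valid — Δs_k = t_k.

s_(k+1) = (-95*k - 2*(k + 1)**3 - 24*(k + 1)**2 - 213)/((k + 4)*(k + 5)*(k + 6))
s_(k+1) − s_k = (2*k - 9)/(k**4 + 18*k**3 + 119*k**2 + 342*k + 360)
(s_(k+1) − s_k) − t_k = 0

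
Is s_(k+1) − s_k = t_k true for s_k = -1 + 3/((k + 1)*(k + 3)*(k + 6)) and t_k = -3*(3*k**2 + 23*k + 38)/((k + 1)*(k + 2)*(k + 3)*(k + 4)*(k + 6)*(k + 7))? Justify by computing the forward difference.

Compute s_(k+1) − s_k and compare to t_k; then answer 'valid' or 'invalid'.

valid (s_(k+1) − s_k reduces to t_k)

s_(k+1) = -1 + 3/((k + 2)*(k + 4)*(k + 7))
s_(k+1) − s_k = 3/((k + 2)*(k + 4)*(k + 7)) - 3/((k + 1)*(k + 3)*(k + 6))
(s_(k+1) − s_k) − t_k = 0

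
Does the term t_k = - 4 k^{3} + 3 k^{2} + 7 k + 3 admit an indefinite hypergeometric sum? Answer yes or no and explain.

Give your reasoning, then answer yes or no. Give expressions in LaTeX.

Step 1: r(k) = (4*k**3 + 9*k**2 - k - 9)/(4*k**3 - 3*k**2 - 7*k - 3).
Factor: A=1; B=1; C=k**3 - 3*k**2/4 - 7*k/4 - 3/4.
f must satisfy (1)·f(k+1) − (1)·f(k) = k**3 - 3*k**2/4 - 7*k/4 - 3/4.
From deg A=0, deg B=0, deg C=3: d=4.
Solve for f: f(k) = k**2*(k**2 - 3*k - 1)/4 (degree 4 ≤ 4).
R(k) = B(k−1)·f(k)/C(k) = k**2*(k**2 - 3*k - 1)/(4*k**3 - 3*k**2 - 7*k - 3); s_k = R·t_k = k**2*(-k**2 + 3*k + 1).
Verify: -4*k**3 + 3*k**2 + 7*k + 3 matches t_k.

Yes. s_k = k^{2} \left(- k^{2} + 3 k + 1\right).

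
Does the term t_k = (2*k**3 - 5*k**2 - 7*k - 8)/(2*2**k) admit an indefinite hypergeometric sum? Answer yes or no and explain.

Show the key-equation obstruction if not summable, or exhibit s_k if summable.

Yes. s_k = (-2*k**3 - k**2 - k + 4)/2**k.

The ratio is (2*k**3 + k**2 - 11*k - 18)/(2*(2*k**3 - 5*k**2 - 7*k - 8)).
Take A(k)=1/2, B(k)=1, C(k)=k**3 - 5*k**2/2 - 7*k/2 - 4.
f must satisfy (1/2)·f(k+1) − (1)·f(k) = k**3 - 5*k**2/2 - 7*k/2 - 4.
Degrees (0,0,3) ⇒ d ≤ 3.
Solving with deg f ≤ 3: f(k) = -(k - 1)*(2*k**2 + 3*k + 4).
Then R = B(k−1)f/C = -2*(k - 1)*(2*k**2 + 3*k + 4)/(2*k**3 - 5*k**2 - 7*k - 8), so s_k = R(k)·t_k = (-2*k**3 - k**2 - k + 4)/2**k.
Δs = (2*k**3 - 5*k**2 - 7*k - 8)/(2*2**k), as required.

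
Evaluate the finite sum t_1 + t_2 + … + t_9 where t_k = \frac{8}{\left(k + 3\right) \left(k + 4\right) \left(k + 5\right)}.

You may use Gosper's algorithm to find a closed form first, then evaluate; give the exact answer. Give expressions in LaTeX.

Σ = 81/455

The ratio is (k + 3)/(k + 6).
Gosper form: A/B · C(k+1)/C(k) with A=k + 3, B=k + 6, C=1.
Need (k + 3)·f(k+1) − (k + 5)·f(k) = 1.
Bound: deg f ≤ 2.
Solving with deg f ≤ 2: f(k) = k*(k + 7)/24.
R(k) = B(k−1)·f(k)/C(k) = k*(k + 5)*(k + 7)/24; s_k = R·t_k = k*(k + 7)/(3*(k + 3)*(k + 4)).
Δs = 8/(k**3 + 12*k**2 + 47*k + 60), as required.
Sum = s_(10) − s_(1); s_(10) = 85/273, s_(1) = 2/15 ⇒ 81/455.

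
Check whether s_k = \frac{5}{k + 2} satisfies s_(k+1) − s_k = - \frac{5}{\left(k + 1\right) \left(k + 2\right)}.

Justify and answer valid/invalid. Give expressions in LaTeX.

s_(k+1) = 5/(k + 3)
s_(k+1) − s_k = -5/((k + 2)*(k + 3))
(s_(k+1) − s_k) − t_k = 10/(k**3 + 6*k**2 + 11*k + 6)

Invalid: residual \frac{10}{k^{3} + 6 k^{2} + 11 k + 6} ≠ 0.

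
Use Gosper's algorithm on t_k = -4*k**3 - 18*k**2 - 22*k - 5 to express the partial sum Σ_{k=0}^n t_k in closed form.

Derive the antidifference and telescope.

The ratio is (4*k**3 + 30*k**2 + 70*k + 49)/(4*k**3 + 18*k**2 + 22*k + 5).
A = 1, B = 1, C = k**3 + 9*k**2/2 + 11*k/2 + 5/4.
f must satisfy (1)·f(k+1) − (1)·f(k) = k**3 + 9*k**2/2 + 11*k/2 + 5/4.
From deg A=0, deg B=0, deg C=3: d=4.
Match coefficients ⇒ f(k) = k*(k**3 + 4*k**2 + 3*k - 3)/4.
Get s_k = R·t_k = k*(-k**3 - 4*k**2 - 3*k + 3) with R(k) = B(k−1)f(k)/C(k) = k*(k**3 + 4*k**2 + 3*k - 3)/((2*k + 5)*(2*k**2 + 4*k + 1)).
s_(k+1) − s_k = -4*k**3 - 18*k**2 - 22*k - 5 = t_k.
Evaluate: s_(n+1) = -n**4 - 8*n**3 - 21*n**2 - 19*n - 5; subtract s_(0) = 0 ⇒ S(n) = -n**4 - 8*n**3 - 21*n**2 - 19*n - 5.

S(n) = -n**4 - 8*n**3 - 21*n**2 - 19*n - 5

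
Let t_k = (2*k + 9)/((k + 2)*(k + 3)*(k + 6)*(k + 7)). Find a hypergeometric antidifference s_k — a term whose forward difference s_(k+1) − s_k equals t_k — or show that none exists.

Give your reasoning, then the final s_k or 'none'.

s_k = k*(k + 8)/(12*(k**2 + 8*k + 12))

r(k) = (k + 2)*(k + 6)*(2*k + 11)/((k + 4)*(k + 8)*(2*k + 9)) after simplifying.
Take A(k)=k + 2, B(k)=k + 8, C(k)=k**3 + 27*k**2/2 + 121*k/2 + 90.
Solve (k + 2)·f(k+1) − (k + 7)·f(k) = k**3 + 27*k**2/2 + 121*k/2 + 90.
From deg A=1, deg B=1, deg C=3: d=5.
Solve for f: f(k) = k*(k + 3)*(k + 4)*(k + 5)*(k + 8)/24 (degree 5 ≤ 5).
R(k) = B(k−1)·f(k)/C(k) = k*(k + 3)*(k + 7)*(k + 8)/(12*(2*k + 9)); s_k = R·t_k = k*(k + 8)/(12*(k**2 + 8*k + 12)).
Δs = (2*k + 9)/(k**4 + 18*k**3 + 113*k**2 + 288*k + 252), as required.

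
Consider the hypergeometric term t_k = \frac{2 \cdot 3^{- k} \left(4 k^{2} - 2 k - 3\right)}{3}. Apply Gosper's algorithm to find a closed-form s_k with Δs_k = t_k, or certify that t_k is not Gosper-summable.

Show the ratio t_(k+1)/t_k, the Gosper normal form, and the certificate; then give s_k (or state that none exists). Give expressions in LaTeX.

s_k = 2 \cdot 3^{- k} k \left(- 2 k - 1\right)

Step 1: r(k) = (4*k**2 + 6*k - 1)/(3*(4*k**2 - 2*k - 3)).
So A=1/3 and B=1, with C=k**2 - k/2 - 3/4.
Key eq: (1/3)·f(k+1) = (1)·f(k) + (k**2 - k/2 - 3/4).
From deg A=0, deg B=0, deg C=2: d=2.
Solving with deg f ≤ 2: f(k) = -3*k*(2*k + 1)/4.
Certificate R = B(k−1)f/C = -3*k*(2*k + 1)/(4*k**2 - 2*k - 3) gives s_k = 2*k*(-2*k - 1)/3**k.
Check: Δs_k = 2*(4*k**2 - 2*k - 3)/(3*3**k). ✓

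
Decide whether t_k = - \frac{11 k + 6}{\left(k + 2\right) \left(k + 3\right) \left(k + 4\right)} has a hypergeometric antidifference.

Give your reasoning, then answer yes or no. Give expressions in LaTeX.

Yes. s_k = \frac{k \left(- 7 k - 2\right)}{3 \left(k + 2\right) \left(k + 3\right)}.

t_(k+1)/t_k = (k + 2)*(11*k + 17)/((k + 5)*(11*k + 6)).
Take A(k)=k + 2, B(k)=k + 5, C(k)=k + 6/11.
Key eq: (k + 2)·f(k+1) = (k + 4)·f(k) + (k + 6/11).
From deg A=1, deg B=1, deg C=1: d=2.
Match coefficients ⇒ f(k) = k*(7*k + 2)/33.
Certificate R = B(k−1)f/C = k*(k + 4)*(7*k + 2)/(3*(11*k + 6)) gives s_k = k*(-7*k - 2)/(3*(k + 2)*(k + 3)).
Check: Δs_k = (-11*k - 6)/(k**3 + 9*k**2 + 26*k + 24). ✓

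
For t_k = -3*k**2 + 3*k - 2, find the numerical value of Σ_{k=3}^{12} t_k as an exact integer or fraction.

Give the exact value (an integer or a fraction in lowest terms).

Σ = -1730

r(k) = (3*k**2 + 3*k + 2)/(3*k**2 - 3*k + 2) after simplifying.
Normal form (A,B,C) = (1, 1, k**2 - k + 2/3).
Solve (1)·f(k+1) − (1)·f(k) = k**2 - k + 2/3.
deg f ≤ 3 (via 0,0,2).
A polynomial solution: f(k) = k*(k**2 - 3*k + 4)/3.
Then R = B(k−1)f/C = k*(k**2 - 3*k + 4)/(3*k**2 - 3*k + 2), so s_k = R(k)·t_k = k*(-k**2 + 3*k - 4).
s_(k+1) − s_k = -3*k**2 + 3*k - 2 = t_k.
Sum = s_(13) − s_(3); s_(13) = -1742, s_(3) = -12 ⇒ -1730.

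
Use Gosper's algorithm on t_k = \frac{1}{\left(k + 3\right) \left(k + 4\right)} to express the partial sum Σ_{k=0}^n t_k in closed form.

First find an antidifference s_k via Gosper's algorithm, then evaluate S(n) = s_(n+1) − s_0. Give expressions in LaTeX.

S(n) = \frac{n + 1}{3 \left(n + 4\right)}

r(k) = (k + 3)/(k + 5) after simplifying.
A = k + 3, B = k + 5, C = 1.
Key eq: (k + 3)·f(k+1) = (k + 4)·f(k) + (1).
d = 1 from the (1,1,0) case.
Coefficient equations give f(k) = k/3.
So s_k = (B(k−1)f/C)·t_k = (k*(k + 4)/3)·t_k = k/(3*(k + 3)).
Δs = 1/(k**2 + 7*k + 12), as required.
s_(n+1) = (n + 1)/(3*(n + 4)) and s_(0) = 0, so S(n) = (n + 1)/(3*(n + 4)).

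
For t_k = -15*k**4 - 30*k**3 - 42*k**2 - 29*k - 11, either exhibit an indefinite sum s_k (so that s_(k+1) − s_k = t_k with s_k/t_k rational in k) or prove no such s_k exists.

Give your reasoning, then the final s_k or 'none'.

s_k = k*(-3*k**4 - 4*k**2 - k - 3)

Ratio r(k) = (15*k**4 + 90*k**3 + 222*k**2 + 263*k + 127)/(15*k**4 + 30*k**3 + 42*k**2 + 29*k + 11).
So A=1 and B=1, with C=k**4 + 2*k**3 + 14*k**2/5 + 29*k/15 + 11/15.
Solve (1)·f(k+1) − (1)·f(k) = k**4 + 2*k**3 + 14*k**2/5 + 29*k/15 + 11/15.
d = 5 from the (0,0,4) case.
A polynomial solution: f(k) = k*(3*k**4 + 4*k**2 + k + 3)/15.
Then R = B(k−1)f/C = k*(3*k**4 + 4*k**2 + k + 3)/(15*k**4 + 30*k**3 + 42*k**2 + 29*k + 11), so s_k = R(k)·t_k = k*(-3*k**4 - 4*k**2 - k - 3).
Verify: -15*k**4 - 30*k**3 - 42*k**2 - 29*k - 11 matches t_k.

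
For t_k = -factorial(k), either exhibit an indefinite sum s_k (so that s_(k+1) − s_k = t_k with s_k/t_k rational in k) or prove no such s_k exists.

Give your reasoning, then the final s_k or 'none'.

Step 1: r(k) = k + 1.
Take A(k)=k + 1, B(k)=1, C(k)=1.
Key eq: (k + 1)·f(k+1) = (1)·f(k) + (1).
d = -1 from the (1,0,0) case.
Negative degree bound (-1): no f exists, t_k not Gosper-summable.

not Gosper-summable; s_k does not exist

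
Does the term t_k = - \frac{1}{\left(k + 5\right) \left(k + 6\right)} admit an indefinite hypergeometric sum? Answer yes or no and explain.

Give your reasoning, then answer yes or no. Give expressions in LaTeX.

Compute t_(k+1)/t_k: get (k + 5)/(k + 7).
Factor: A=k + 5; B=k + 7; C=1.
Key eq: (k + 5)·f(k+1) = (k + 6)·f(k) + (1).
deg f ≤ 1 (via 1,1,0).
Solve for f: f(k) = k/5 (degree 1 ≤ 1).
Certificate R = B(k−1)f/C = k*(k + 6)/5 gives s_k = -k/(5*k + 25).
Verify: -1/(k**2 + 11*k + 30) matches t_k.

Yes. s_k = - \frac{k}{5 k + 25}.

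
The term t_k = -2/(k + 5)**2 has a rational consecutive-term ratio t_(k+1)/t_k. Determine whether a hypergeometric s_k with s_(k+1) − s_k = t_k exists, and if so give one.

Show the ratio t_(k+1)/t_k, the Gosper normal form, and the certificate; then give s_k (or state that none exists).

none — t_k is not Gosper-summable

The ratio is (k + 5)**2/(k + 6)**2.
Gosper form: A/B · C(k+1)/C(k) with A=k**2 + 10*k + 25, B=k**2 + 12*k + 36, C=1.
Key eq: (k**2 + 10*k + 25)·f(k+1) = (k**2 + 10*k + 25)·f(k) + (1).
Degrees (2,2,0) ⇒ d ≤ 0.
Generic f = c0 gives residual -1; -1 = 0 cannot hold, so t_k is not Gosper-summable.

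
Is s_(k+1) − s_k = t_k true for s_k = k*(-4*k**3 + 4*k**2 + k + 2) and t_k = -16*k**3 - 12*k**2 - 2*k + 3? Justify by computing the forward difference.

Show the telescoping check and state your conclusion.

valid (s_(k+1) − s_k reduces to t_k)

s_(k+1) = -4*k**4 - 12*k**3 - 11*k**2 + 3
s_(k+1) − s_k = -16*k**3 - 12*k**2 - 2*k + 3
(s_(k+1) − s_k) − t_k = 0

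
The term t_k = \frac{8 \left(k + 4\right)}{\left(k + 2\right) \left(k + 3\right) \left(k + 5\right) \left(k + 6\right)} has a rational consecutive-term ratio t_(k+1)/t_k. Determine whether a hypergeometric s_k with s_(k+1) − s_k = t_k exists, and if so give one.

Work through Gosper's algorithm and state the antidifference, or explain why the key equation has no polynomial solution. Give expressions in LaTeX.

s_k = \frac{2 k \left(k + 7\right)}{5 \left(k^{2} + 7 k + 10\right)}

Ratio r(k) = (k + 2)*(k + 5)**2/((k + 4)**2*(k + 7)).
Take A(k)=k + 2, B(k)=k + 7, C(k)=k**2 + 8*k + 16.
Solve (k + 2)·f(k+1) − (k + 6)·f(k) = k**2 + 8*k + 16.
Degrees (1,1,2) ⇒ d ≤ 4.
Solve for f: f(k) = k*(k + 3)*(k + 4)*(k + 7)/20 (degree 4 ≤ 4).
Get s_k = R·t_k = 2*k*(k + 7)/(5*(k**2 + 7*k + 10)) with R(k) = B(k−1)f(k)/C(k) = k*(k + 3)*(k + 6)*(k + 7)/(20*(k + 4)).
s_(k+1) − s_k = 8*(k + 4)/(k**4 + 16*k**3 + 91*k**2 + 216*k + 180) = t_k.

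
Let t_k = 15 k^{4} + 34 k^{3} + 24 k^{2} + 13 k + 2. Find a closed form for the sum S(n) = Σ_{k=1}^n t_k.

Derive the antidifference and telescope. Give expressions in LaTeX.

Step 1: r(k) = (15*k**4 + 94*k**3 + 216*k**2 + 223*k + 88)/(15*k**4 + 34*k**3 + 24*k**2 + 13*k + 2).
Take A(k)=1, B(k)=1, C(k)=k**4 + 34*k**3/15 + 8*k**2/5 + 13*k/15 + 2/15.
Need (1)·f(k+1) − (1)·f(k) = k**4 + 34*k**3/15 + 8*k**2/5 + 13*k/15 + 2/15.
Bound: deg f ≤ 5.
A polynomial solution: f(k) = k*(k**2 + k - 1)*(3*k**2 - 2*k + 1)/15.
Get s_k = R·t_k = k*(3*k**4 + k**3 - 4*k**2 + 3*k - 1) with R(k) = B(k−1)f(k)/C(k) = k*(k**2 + k - 1)*(3*k**2 - 2*k + 1)/(15*k**4 + 34*k**3 + 24*k**2 + 13*k + 2).
s_(k+1) − s_k = 15*k**4 + 34*k**3 + 24*k**2 + 13*k + 2 = t_k.
Telescope: S(n) = s_(n+1) − s_(1) = 3*n**5 + 16*n**4 + 30*n**3 + 27*n**2 + 12*n + 2 − (2) = n*(3*n**4 + 16*n**3 + 30*n**2 + 27*n + 12).

S(n) = n \left(3 n^{4} + 16 n^{3} + 30 n^{2} + 27 n + 12\right)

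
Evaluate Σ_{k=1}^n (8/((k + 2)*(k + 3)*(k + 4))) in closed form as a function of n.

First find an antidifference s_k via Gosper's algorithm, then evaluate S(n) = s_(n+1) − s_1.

t_(k+1)/t_k = (k + 2)/(k + 5).
So A=k + 2 and B=k + 5, with C=1.
f must satisfy (k + 2)·f(k+1) − (k + 4)·f(k) = 1.
deg f ≤ 2 (via 1,1,0).
Coefficient equations give f(k) = k*(k + 5)/12.
Certificate R = B(k−1)f/C = k*(k + 4)*(k + 5)/12 gives s_k = 2*k*(k + 5)/(3*(k + 2)*(k + 3)).
Check: Δs_k = 8/(k**3 + 9*k**2 + 26*k + 24). ✓
Evaluate: s_(n+1) = 2*(n**2 + 7*n + 6)/(3*(n**2 + 7*n + 12)); subtract s_(1) = 1/3 ⇒ S(n) = n*(n + 7)/(3*(n**2 + 7*n + 12)).

S(n) = n*(n + 7)/(3*(n**2 + 7*n + 12))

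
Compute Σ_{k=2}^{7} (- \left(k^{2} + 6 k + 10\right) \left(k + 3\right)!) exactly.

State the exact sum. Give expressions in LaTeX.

Σ = -399167520

Step 1: r(k) = (k + 4)*(6*k + (k + 1)**2 + 16)/(k**2 + 6*k + 10).
Factor: A=k + 4; B=1; C=k**2 + 6*k + 10.
Solve (k + 4)·f(k+1) − (1)·f(k) = k**2 + 6*k + 10.
deg f ≤ 1 (via 1,0,2).
Solving with deg f ≤ 1: f(k) = k + 2.
Then R = B(k−1)f/C = (k + 2)/(k**2 + 6*k + 10), so s_k = R(k)·t_k = -(k + 2)*factorial(k + 3).
s_(k+1) − s_k = -(k**2 + 6*k + 10)*factorial(k + 3) = t_k.
Sum = s_(8) − s_(2); s_(8) = -399168000, s_(2) = -480 ⇒ -399167520.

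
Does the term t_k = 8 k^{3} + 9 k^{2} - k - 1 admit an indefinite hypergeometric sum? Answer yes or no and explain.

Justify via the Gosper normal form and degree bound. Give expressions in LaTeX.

Yes. s_k = k \left(2 k^{3} - k^{2} - 3 k + 1\right).

r(k) = (8*k**3 + 33*k**2 + 41*k + 15)/(8*k**3 + 9*k**2 - k - 1) after simplifying.
So A=1 and B=1, with C=k**3 + 9*k**2/8 - k/8 - 1/8.
f must satisfy (1)·f(k+1) − (1)·f(k) = k**3 + 9*k**2/8 - k/8 - 1/8.
Bound: deg f ≤ 4.
A polynomial solution: f(k) = k*(2*k**3 - k**2 - 3*k + 1)/8.
R(k) = B(k−1)·f(k)/C(k) = k*(2*k**3 - k**2 - 3*k + 1)/(8*k**3 + 9*k**2 - k - 1); s_k = R·t_k = k*(2*k**3 - k**2 - 3*k + 1).
Verify: 8*k**3 + 9*k**2 - k - 1 matches t_k.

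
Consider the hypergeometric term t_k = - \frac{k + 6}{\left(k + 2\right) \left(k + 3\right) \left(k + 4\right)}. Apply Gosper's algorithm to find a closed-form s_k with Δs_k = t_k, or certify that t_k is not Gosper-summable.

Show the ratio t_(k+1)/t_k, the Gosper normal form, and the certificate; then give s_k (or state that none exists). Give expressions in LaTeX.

Compute t_(k+1)/t_k: get (k + 2)*(k + 7)/((k + 5)*(k + 6)).
Factor: A=k + 2; B=k + 5; C=k + 6.
Set up (k + 2)·f(k+1) − (k + 4)·f(k) − (k + 6) = 0.
deg f ≤ 2 (via 1,1,1).
Solving with deg f ≤ 2: f(k) = k*(2*k + 7)/3.
So s_k = (B(k−1)f/C)·t_k = (k*(k + 4)*(2*k + 7)/(3*(k + 6)))·t_k = k*(-2*k - 7)/(3*(k + 2)*(k + 3)).
Check: Δs_k = (-k - 6)/(k**3 + 9*k**2 + 26*k + 24). ✓

s_k = \frac{k \left(- 2 k - 7\right)}{3 \left(k + 2\right) \left(k + 3\right)}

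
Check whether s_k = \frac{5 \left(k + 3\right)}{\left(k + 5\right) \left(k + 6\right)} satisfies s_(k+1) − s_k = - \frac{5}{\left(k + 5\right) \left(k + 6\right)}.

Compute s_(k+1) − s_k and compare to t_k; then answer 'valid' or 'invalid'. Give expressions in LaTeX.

Invalid: residual \frac{30}{k^{3} + 18 k^{2} + 107 k + 210} ≠ 0.

s_(k+1) = 5*(k + 4)/((k + 6)*(k + 7))
s_(k+1) − s_k = 5*(-k - 1)/(k**3 + 18*k**2 + 107*k + 210)
(s_(k+1) − s_k) − t_k = 30/(k**3 + 18*k**2 + 107*k + 210)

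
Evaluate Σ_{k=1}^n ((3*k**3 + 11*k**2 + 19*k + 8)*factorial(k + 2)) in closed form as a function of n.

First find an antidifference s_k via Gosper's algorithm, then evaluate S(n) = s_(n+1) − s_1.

Ratio r(k) = (3*k**4 + 29*k**3 + 110*k**2 + 191*k + 123)/(3*k**3 + 11*k**2 + 19*k + 8).
Normal form (A,B,C) = (k + 3, 1, k**3 + 11*k**2/3 + 19*k/3 + 8/3).
Key eq: (k + 3)·f(k+1) = (1)·f(k) + (k**3 + 11*k**2/3 + 19*k/3 + 8/3).
d = 2 from the (1,0,3) case.
Coefficient equations give f(k) = (3*k**2 - k + 1)/3.
So s_k = (B(k−1)f/C)·t_k = ((3*k**2 - k + 1)/(3*k**3 + 11*k**2 + 19*k + 8))·t_k = (3*k**2 - k + 1)*factorial(k + 2).
Check: Δs_k = (3*k**3 + 11*k**2 + 19*k + 8)*factorial(k + 2). ✓
s_(n+1) = (3*n**2 + 5*n + 3)*factorial(n + 3) and s_(1) = 18, so S(n) = 3*n**2*factorial(n + 3) + 5*n*factorial(n + 3) + 3*factorial(n + 3) - 18.

S(n) = 3*n**2*factorial(n + 3) + 5*n*factorial(n + 3) + 3*factorial(n + 3) - 18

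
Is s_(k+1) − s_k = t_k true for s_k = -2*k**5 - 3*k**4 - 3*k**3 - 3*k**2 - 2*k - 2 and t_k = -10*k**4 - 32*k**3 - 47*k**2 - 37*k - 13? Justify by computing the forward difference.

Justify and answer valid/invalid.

Valid — Δs_k = t_k.

s_(k+1) = -2*k**5 - 13*k**4 - 35*k**3 - 50*k**2 - 39*k - 15
s_(k+1) − s_k = -10*k**4 - 32*k**3 - 47*k**2 - 37*k - 13
(s_(k+1) − s_k) − t_k = 0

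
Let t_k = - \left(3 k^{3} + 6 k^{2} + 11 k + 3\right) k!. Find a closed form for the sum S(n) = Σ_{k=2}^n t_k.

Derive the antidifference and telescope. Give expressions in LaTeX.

S(n) = - 3 n^{3} n! - 9 n^{2} n! - 11 n n! - 5 n! + 28

Step 1: r(k) = (3*k**4 + 18*k**3 + 47*k**2 + 55*k + 23)/(3*k**3 + 6*k**2 + 11*k + 3).
Factor: A=k + 1; B=1; C=k**3 + 2*k**2 + 11*k/3 + 1.
f must satisfy (k + 1)·f(k+1) − (1)·f(k) = k**3 + 2*k**2 + 11*k/3 + 1.
Degrees (1,0,3) ⇒ d ≤ 2.
Coefficient equations give f(k) = (3*k**2 + 2)/3.
Certificate R = B(k−1)f/C = (3*k**2 + 2)/(3*k**3 + 6*k**2 + 11*k + 3) gives s_k = -(3*k**2 + 2)*factorial(k).
Check: Δs_k = -(3*k**3 + 6*k**2 + 11*k + 3)*factorial(k). ✓
Evaluate: s_(n+1) = -(3*n**2 + 6*n + 5)*factorial(n + 1); subtract s_(2) = -28 ⇒ S(n) = -3*n**3*factorial(n) - 9*n**2*factorial(n) - 11*n*factorial(n) - 5*factorial(n) + 28.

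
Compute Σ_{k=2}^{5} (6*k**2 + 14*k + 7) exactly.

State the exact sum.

Σ = 548

The ratio is (6*k**2 + 26*k + 27)/(6*k**2 + 14*k + 7).
A = 1, B = 1, C = k**2 + 7*k/3 + 7/6.
Key eq: (1)·f(k+1) = (1)·f(k) + (k**2 + 7*k/3 + 7/6).
Bound: deg f ≤ 3.
Solving with deg f ≤ 3: f(k) = k*(2*k**2 + 4*k + 1)/6.
Certificate R = B(k−1)f/C = k*(2*k**2 + 4*k + 1)/(6*k**2 + 14*k + 7) gives s_k = k*(2*k**2 + 4*k + 1).
Verify: 6*k**2 + 14*k + 7 matches t_k.
Evaluate s at k=6 and k=2: 582 and 34; difference 548.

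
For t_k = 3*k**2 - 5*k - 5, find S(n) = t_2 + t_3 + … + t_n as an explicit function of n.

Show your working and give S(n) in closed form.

S(n) = n**3 - n**2 - 7*n + 7

Step 1: r(k) = (3*k**2 + k - 7)/(3*k**2 - 5*k - 5).
Gosper form: A/B · C(k+1)/C(k) with A=1, B=1, C=k**2 - 5*k/3 - 5/3.
Set up (1)·f(k+1) − (1)·f(k) − (k**2 - 5*k/3 - 5/3) = 0.
d = 3 from the (0,0,2) case.
Coefficient equations give f(k) = k*(k**2 - 4*k - 2)/3.
So s_k = (B(k−1)f/C)·t_k = (k*(k**2 - 4*k - 2)/(3*k**2 - 5*k - 5))·t_k = k*(k**2 - 4*k - 2).
Check: Δs_k = 3*k**2 - 5*k - 5. ✓
s_(n+1) = n**3 - n**2 - 7*n - 5 and s_(2) = -12, so S(n) = n**3 - n**2 - 7*n + 7.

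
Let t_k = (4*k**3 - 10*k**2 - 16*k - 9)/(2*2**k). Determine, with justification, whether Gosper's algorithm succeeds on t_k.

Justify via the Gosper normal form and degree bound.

The ratio is (4*k**3 + 2*k**2 - 24*k - 31)/(2*(4*k**3 - 10*k**2 - 16*k - 9)).
Take A(k)=1/2, B(k)=1, C(k)=k**3 - 5*k**2/2 - 4*k - 9/4.
Need (1/2)·f(k+1) − (1)·f(k) = k**3 - 5*k**2/2 - 4*k - 9/4.
deg f ≤ 3 (via 0,0,3).
Coefficient equations give f(k) = -(4*k**3 + 2*k**2 - 3)/2.
So s_k = (B(k−1)f/C)·t_k = (-2*(4*k**3 + 2*k**2 - 3)/(4*k**3 - 10*k**2 - 16*k - 9))·t_k = (-4*k**3 - 2*k**2 + 3)/2**k.
s_(k+1) − s_k = (4*k**3 - 10*k**2 - 16*k - 9)/(2*2**k) = t_k.

Yes. s_k = (-4*k**3 - 2*k**2 + 3)/2**k.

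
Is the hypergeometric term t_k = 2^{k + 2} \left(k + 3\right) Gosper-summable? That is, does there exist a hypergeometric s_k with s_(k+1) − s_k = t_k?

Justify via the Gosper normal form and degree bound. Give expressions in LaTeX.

r(k) = 2*(k + 4)/(k + 3) after simplifying.
A = 2, B = 1, C = k + 3.
Solve (2)·f(k+1) − (1)·f(k) = k + 3.
Bound: deg f ≤ 1.
A polynomial solution: f(k) = k + 1.
R(k) = B(k−1)·f(k)/C(k) = (k + 1)/(k + 3); s_k = R·t_k = 2**(k + 2)*(k + 1).
s_(k+1) − s_k = 2**(k + 2)*(k + 3) = t_k.

Yes. s_k = 2^{k + 2} \left(k + 1\right).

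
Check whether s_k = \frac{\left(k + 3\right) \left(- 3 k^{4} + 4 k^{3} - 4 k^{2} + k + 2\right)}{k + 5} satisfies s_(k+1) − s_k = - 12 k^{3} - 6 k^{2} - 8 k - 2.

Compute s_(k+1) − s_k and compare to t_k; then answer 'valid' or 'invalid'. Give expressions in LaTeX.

s_(k+1) = k*(-3*k**4 - 20*k**3 - 42*k**2 - 47*k - 28)/(k + 6)
s_(k+1) − s_k = 2*(-6*k**5 - 60*k**4 - 147*k**3 - 101*k**2 - 88*k - 18)/(k**2 + 11*k + 30)
(s_(k+1) − s_k) − t_k = 2*(9*k**4 + 70*k**3 + 34*k**2 + 43*k + 12)/(k**2 + 11*k + 30)

Invalid: residual \frac{2 \left(9 k^{4} + 70 k^{3} + 34 k^{2} + 43 k + 12\right)}{k^{2} + 11 k + 30} ≠ 0.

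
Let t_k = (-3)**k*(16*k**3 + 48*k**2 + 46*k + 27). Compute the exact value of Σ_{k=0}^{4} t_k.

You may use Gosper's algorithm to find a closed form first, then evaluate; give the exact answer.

Σ = 138027

Step 1: r(k) = 3*(-16*k**3 - 96*k**2 - 190*k - 137)/(16*k**3 + 48*k**2 + 46*k + 27).
Factor: A=-3; B=1; C=k**3 + 3*k**2 + 23*k/8 + 27/16.
Solve (-3)·f(k+1) − (1)·f(k) = k**3 + 3*k**2 + 23*k/8 + 27/16.
d = 3 from the (0,0,3) case.
Solve for f: f(k) = -(4*k**3 + 3*k**2 - 2*k + 3)/16 (degree 3 ≤ 3).
Get s_k = R·t_k = (-3)**k*(-4*k**3 - 3*k**2 + 2*k - 3) with R(k) = B(k−1)f(k)/C(k) = -(4*k**3 + 3*k**2 - 2*k + 3)/(16*k**3 + 48*k**2 + 46*k + 27).
s_(k+1) − s_k = (-3)**k*(16*k**3 + 48*k**2 + 46*k + 27) = t_k.
Evaluate s at k=5 and k=0: 138024 and -3; difference 138027.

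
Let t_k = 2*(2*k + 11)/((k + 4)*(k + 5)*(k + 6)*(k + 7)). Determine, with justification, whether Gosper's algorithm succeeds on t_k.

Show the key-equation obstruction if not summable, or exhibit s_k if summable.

Yes. s_k = k*(k + 10)/(12*(k**2 + 10*k + 24)).

t_(k+1)/t_k = (k + 4)*(2*k + 13)/((k + 8)*(2*k + 11)).
Take A(k)=k + 4, B(k)=k + 8, C(k)=k + 11/2.
f must satisfy (k + 4)·f(k+1) − (k + 7)·f(k) = k + 11/2.
From deg A=1, deg B=1, deg C=1: d=3.
Coefficient equations give f(k) = k*(k + 5)*(k + 10)/48.
R(k) = B(k−1)·f(k)/C(k) = k*(k + 5)*(k + 7)*(k + 10)/(24*(2*k + 11)); s_k = R·t_k = k*(k + 10)/(12*(k**2 + 10*k + 24)).
Verify: 2*(2*k + 11)/(k**4 + 22*k**3 + 179*k**2 + 638*k + 840) matches t_k.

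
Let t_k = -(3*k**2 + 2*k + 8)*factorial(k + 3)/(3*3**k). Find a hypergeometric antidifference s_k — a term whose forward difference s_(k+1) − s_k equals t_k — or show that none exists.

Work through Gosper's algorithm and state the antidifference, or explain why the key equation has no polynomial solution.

Compute t_(k+1)/t_k: get (k + 4)*(2*k + 3*(k + 1)**2 + 10)/(3*(3*k**2 + 2*k + 8)).
Factor: A=k/3 + 4/3; B=1; C=k**2 + 2*k/3 + 8/3.
Key eq: (k/3 + 4/3)·f(k+1) = (1)·f(k) + (k**2 + 2*k/3 + 8/3).
From deg A=1, deg B=0, deg C=2: d=1.
Solve for f: f(k) = 3*k - 4 (degree 1 ≤ 1).
R(k) = B(k−1)·f(k)/C(k) = 3*(3*k - 4)/(3*k**2 + 2*k + 8); s_k = R·t_k = -(3*k - 4)*factorial(k + 3)/3**k.
Verify: -(3*k**2 + 2*k + 8)*factorial(k + 3)/(3*3**k) matches t_k.

s_k = -(3*k - 4)*factorial(k + 3)/3**k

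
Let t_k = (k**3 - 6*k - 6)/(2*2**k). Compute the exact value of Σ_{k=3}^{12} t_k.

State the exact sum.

Σ = 7849/1024

Ratio r(k) = (6*k - (k + 1)**3 + 12)/(2*(-k**3 + 6*k + 6)).
Take A(k)=1/2, B(k)=1, C(k)=k**3 - 6*k - 6.
Solve (1/2)·f(k+1) − (1)·f(k) = k**3 - 6*k - 6.
deg f ≤ 3 (via 0,0,3).
Solve for f: f(k) = -2*(k + 1)**3 (degree 3 ≤ 3).
Then R = B(k−1)f/C = -2*(k + 1)**3/(k**3 - 6*k - 6), so s_k = R(k)·t_k = (-k**3 - 3*k**2 - 3*k - 1)/2**k.
s_(k+1) − s_k = (k**3 - 6*k - 6)/(2*2**k) = t_k.
Sum = s_(13) − s_(3); s_(13) = -343/1024, s_(3) = -8 ⇒ 7849/1024.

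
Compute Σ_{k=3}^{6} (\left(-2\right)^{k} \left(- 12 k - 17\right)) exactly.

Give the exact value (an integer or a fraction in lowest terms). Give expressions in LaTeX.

Σ = -3848

Step 1: r(k) = 2*(-12*k - 29)/(12*k + 17).
A = -2, B = 1, C = k + 17/12.
Key eq: (-2)·f(k+1) = (1)·f(k) + (k + 17/12).
Bound: deg f ≤ 1.
Match coefficients ⇒ f(k) = -(4*k + 3)/12.
R(k) = B(k−1)·f(k)/C(k) = -(4*k + 3)/(12*k + 17); s_k = R·t_k = (-2)**k*(4*k + 3).
Check: Δs_k = (-2)**k*(-12*k - 17). ✓
Telescoping: Σ = s_(7) − s_(3) = -3968 − (-120) = -3848.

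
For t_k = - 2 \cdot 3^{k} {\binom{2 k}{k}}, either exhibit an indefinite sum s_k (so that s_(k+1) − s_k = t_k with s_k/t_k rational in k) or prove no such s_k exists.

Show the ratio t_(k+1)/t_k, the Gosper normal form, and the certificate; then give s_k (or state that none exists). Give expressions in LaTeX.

Ratio r(k) = 6*(2*k + 1)/(k + 1).
Factor: A=12*k + 6; B=k + 1; C=1.
f must satisfy (12*k + 6)·f(k+1) − (k)·f(k) = 1.
d = -1 from the (1,1,0) case.
deg f ≤ -1 is impossible — no certificate.

none — t_k is not Gosper-summable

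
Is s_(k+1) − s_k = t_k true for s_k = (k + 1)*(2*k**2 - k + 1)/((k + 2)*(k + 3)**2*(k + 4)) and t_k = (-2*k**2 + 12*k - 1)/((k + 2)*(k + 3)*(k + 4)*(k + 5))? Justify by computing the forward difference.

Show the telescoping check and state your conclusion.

Invalid: residual 2*(4*k**3 + 3*k**2 - 39*k + 8)/(k**6 + 21*k**5 + 181*k**4 + 819*k**3 + 2050*k**2 + 2688*k + 1440) ≠ 0.

s_(k+1) = -(k + 2)*(k - 2*(k + 1)**2)/((k + 3)*(k + 4)**2*(k + 5))
s_(k+1) − s_k = (-2*k**4 + 6*k**3 + 65*k**2 + 59*k + 4)/(k**6 + 21*k**5 + 181*k**4 + 819*k**3 + 2050*k**2 + 2688*k + 1440)
(s_(k+1) − s_k) − t_k = 2*(4*k**3 + 3*k**2 - 39*k + 8)/(k**6 + 21*k**5 + 181*k**4 + 819*k**3 + 2050*k**2 + 2688*k + 1440)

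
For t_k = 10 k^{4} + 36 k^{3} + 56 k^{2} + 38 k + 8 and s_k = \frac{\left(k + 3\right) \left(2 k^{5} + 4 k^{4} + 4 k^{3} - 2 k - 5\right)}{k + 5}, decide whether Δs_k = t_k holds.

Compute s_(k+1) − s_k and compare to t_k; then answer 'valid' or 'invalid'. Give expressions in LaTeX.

Invalid: residual \frac{2 \left(- 8 k^{5} - 82 k^{4} - 232 k^{3} - 318 k^{2} - 200 k - 45\right)}{k^{2} + 11 k + 30} ≠ 0.

s_(k+1) = (k + 4)*(-2*k + 2*(k + 1)**5 + 4*(k + 1)**4 + 4*(k + 1)**3 - 7)/(k + 6)
s_(k+1) − s_k = 2*(5*k**6 + 65*k**5 + 294*k**4 + 635*k**3 + 735*k**2 + 414*k + 75)/(k**2 + 11*k + 30)
(s_(k+1) − s_k) − t_k = 2*(-8*k**5 - 82*k**4 - 232*k**3 - 318*k**2 - 200*k - 45)/(k**2 + 11*k + 30)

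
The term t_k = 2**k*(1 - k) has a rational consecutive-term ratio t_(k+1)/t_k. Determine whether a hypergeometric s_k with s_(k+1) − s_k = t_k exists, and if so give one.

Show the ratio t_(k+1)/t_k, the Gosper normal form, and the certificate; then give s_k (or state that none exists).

s_k = 2**k*(3 - k)

The ratio is 2*k/(k - 1).
Normal form (A,B,C) = (2, 1, k - 1).
Need (2)·f(k+1) − (1)·f(k) = k - 1.
deg f ≤ 1 (via 0,0,1).
Match coefficients ⇒ f(k) = k - 3.
Certificate R = B(k−1)f/C = (k - 3)/(k - 1) gives s_k = 2**k*(3 - k).
Verify: 2**k*(1 - k) matches t_k.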